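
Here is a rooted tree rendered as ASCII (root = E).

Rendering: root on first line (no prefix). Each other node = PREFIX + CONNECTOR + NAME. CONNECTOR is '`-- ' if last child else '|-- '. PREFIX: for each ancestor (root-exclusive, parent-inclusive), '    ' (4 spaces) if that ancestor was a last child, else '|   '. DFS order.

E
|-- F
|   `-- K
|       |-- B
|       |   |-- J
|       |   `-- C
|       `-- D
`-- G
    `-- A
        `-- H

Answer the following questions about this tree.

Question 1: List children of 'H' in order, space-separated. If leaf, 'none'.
Answer: none

Derivation:
Node H's children (from adjacency): (leaf)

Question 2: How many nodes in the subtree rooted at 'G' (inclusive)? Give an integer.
Answer: 3

Derivation:
Subtree rooted at G contains: A, G, H
Count = 3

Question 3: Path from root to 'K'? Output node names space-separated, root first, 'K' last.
Answer: E F K

Derivation:
Walk down from root: E -> F -> K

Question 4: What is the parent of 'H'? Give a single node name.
Answer: A

Derivation:
Scan adjacency: H appears as child of A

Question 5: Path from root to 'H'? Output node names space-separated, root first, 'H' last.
Walk down from root: E -> G -> A -> H

Answer: E G A H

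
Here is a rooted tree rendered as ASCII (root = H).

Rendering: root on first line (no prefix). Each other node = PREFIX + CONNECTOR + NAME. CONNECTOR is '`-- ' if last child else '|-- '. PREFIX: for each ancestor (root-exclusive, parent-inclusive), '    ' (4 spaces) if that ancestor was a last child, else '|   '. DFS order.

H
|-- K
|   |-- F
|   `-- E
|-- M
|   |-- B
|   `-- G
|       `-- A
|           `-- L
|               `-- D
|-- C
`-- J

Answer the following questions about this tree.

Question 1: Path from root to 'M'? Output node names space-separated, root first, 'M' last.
Walk down from root: H -> M

Answer: H M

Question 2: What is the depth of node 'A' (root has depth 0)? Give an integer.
Path from root to A: H -> M -> G -> A
Depth = number of edges = 3

Answer: 3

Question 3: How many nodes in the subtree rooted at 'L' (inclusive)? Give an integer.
Subtree rooted at L contains: D, L
Count = 2

Answer: 2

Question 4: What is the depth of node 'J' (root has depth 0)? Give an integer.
Path from root to J: H -> J
Depth = number of edges = 1

Answer: 1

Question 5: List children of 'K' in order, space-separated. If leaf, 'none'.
Answer: F E

Derivation:
Node K's children (from adjacency): F, E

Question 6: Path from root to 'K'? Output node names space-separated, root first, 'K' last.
Walk down from root: H -> K

Answer: H K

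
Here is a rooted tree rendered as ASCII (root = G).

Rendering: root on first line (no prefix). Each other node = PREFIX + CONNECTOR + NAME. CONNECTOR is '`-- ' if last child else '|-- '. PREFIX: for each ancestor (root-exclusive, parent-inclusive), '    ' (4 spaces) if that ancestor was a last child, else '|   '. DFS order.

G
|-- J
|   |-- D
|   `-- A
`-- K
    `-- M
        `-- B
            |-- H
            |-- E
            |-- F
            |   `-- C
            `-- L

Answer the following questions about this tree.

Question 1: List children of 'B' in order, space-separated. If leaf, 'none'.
Node B's children (from adjacency): H, E, F, L

Answer: H E F L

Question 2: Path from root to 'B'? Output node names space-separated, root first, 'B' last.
Answer: G K M B

Derivation:
Walk down from root: G -> K -> M -> B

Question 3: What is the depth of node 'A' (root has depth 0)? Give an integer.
Path from root to A: G -> J -> A
Depth = number of edges = 2

Answer: 2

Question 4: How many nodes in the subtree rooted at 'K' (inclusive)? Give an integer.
Answer: 8

Derivation:
Subtree rooted at K contains: B, C, E, F, H, K, L, M
Count = 8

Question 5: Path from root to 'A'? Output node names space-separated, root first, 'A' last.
Walk down from root: G -> J -> A

Answer: G J A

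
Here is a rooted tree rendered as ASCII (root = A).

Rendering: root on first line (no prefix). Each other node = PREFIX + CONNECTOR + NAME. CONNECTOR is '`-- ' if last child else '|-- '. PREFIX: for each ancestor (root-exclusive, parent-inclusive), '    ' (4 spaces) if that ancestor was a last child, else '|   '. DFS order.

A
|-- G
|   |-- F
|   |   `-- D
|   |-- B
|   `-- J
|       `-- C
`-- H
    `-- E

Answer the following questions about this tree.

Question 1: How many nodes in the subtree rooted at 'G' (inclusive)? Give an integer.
Subtree rooted at G contains: B, C, D, F, G, J
Count = 6

Answer: 6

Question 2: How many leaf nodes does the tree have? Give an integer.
Leaves (nodes with no children): B, C, D, E

Answer: 4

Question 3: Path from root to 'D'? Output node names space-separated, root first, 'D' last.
Walk down from root: A -> G -> F -> D

Answer: A G F D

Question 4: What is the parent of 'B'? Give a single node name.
Scan adjacency: B appears as child of G

Answer: G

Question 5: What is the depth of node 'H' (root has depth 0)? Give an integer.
Answer: 1

Derivation:
Path from root to H: A -> H
Depth = number of edges = 1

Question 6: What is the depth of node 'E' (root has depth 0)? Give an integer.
Answer: 2

Derivation:
Path from root to E: A -> H -> E
Depth = number of edges = 2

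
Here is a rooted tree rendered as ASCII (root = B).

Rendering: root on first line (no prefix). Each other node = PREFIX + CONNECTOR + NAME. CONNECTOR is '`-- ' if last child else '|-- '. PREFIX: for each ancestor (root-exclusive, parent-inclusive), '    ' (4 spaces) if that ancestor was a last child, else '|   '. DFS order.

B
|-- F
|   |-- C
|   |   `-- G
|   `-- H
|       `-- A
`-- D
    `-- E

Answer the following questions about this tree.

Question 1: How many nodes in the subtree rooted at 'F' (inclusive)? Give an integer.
Subtree rooted at F contains: A, C, F, G, H
Count = 5

Answer: 5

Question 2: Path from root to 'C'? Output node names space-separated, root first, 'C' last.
Walk down from root: B -> F -> C

Answer: B F C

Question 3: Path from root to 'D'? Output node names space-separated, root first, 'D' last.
Walk down from root: B -> D

Answer: B D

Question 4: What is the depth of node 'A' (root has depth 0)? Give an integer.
Answer: 3

Derivation:
Path from root to A: B -> F -> H -> A
Depth = number of edges = 3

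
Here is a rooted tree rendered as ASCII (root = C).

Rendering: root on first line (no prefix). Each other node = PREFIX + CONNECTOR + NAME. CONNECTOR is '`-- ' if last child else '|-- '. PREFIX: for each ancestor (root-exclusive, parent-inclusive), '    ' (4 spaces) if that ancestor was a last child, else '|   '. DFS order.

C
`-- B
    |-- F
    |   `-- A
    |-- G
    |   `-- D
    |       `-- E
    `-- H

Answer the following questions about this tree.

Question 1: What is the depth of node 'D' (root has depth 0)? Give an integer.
Answer: 3

Derivation:
Path from root to D: C -> B -> G -> D
Depth = number of edges = 3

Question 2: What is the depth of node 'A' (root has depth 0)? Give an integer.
Path from root to A: C -> B -> F -> A
Depth = number of edges = 3

Answer: 3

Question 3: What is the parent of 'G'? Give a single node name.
Scan adjacency: G appears as child of B

Answer: B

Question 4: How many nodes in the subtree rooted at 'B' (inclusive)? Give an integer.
Subtree rooted at B contains: A, B, D, E, F, G, H
Count = 7

Answer: 7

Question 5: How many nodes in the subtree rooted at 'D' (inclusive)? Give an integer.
Answer: 2

Derivation:
Subtree rooted at D contains: D, E
Count = 2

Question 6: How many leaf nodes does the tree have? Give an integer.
Leaves (nodes with no children): A, E, H

Answer: 3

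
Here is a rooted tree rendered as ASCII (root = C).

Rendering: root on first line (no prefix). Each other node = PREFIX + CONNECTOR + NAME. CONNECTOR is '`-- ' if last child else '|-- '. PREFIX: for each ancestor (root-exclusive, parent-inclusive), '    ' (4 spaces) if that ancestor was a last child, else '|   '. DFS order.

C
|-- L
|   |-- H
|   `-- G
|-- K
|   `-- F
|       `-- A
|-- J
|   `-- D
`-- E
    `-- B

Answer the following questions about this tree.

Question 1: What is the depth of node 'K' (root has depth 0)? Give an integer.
Answer: 1

Derivation:
Path from root to K: C -> K
Depth = number of edges = 1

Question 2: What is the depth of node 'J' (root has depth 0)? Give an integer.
Path from root to J: C -> J
Depth = number of edges = 1

Answer: 1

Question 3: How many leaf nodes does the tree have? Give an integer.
Leaves (nodes with no children): A, B, D, G, H

Answer: 5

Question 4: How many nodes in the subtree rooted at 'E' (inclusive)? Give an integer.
Subtree rooted at E contains: B, E
Count = 2

Answer: 2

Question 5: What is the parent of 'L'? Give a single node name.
Scan adjacency: L appears as child of C

Answer: C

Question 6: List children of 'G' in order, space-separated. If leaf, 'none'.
Node G's children (from adjacency): (leaf)

Answer: none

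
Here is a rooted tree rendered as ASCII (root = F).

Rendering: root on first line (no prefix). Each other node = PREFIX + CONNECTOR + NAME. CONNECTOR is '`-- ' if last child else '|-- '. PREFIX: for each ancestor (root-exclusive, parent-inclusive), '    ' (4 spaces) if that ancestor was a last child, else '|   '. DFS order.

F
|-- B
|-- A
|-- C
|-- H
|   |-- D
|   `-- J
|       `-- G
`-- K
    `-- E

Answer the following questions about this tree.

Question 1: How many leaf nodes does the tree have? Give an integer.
Leaves (nodes with no children): A, B, C, D, E, G

Answer: 6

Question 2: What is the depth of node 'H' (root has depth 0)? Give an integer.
Path from root to H: F -> H
Depth = number of edges = 1

Answer: 1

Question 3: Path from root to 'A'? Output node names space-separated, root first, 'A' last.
Answer: F A

Derivation:
Walk down from root: F -> A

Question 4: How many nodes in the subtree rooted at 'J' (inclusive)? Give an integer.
Answer: 2

Derivation:
Subtree rooted at J contains: G, J
Count = 2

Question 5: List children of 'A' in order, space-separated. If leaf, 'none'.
Node A's children (from adjacency): (leaf)

Answer: none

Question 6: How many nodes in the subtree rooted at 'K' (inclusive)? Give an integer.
Subtree rooted at K contains: E, K
Count = 2

Answer: 2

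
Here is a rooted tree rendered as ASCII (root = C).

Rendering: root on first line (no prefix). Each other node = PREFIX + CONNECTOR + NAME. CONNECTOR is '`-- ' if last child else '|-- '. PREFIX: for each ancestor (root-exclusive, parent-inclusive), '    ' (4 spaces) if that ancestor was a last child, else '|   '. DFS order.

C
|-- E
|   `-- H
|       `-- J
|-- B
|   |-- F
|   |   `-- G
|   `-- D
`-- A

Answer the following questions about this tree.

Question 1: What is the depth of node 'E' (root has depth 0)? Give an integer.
Path from root to E: C -> E
Depth = number of edges = 1

Answer: 1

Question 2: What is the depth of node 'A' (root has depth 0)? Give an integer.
Path from root to A: C -> A
Depth = number of edges = 1

Answer: 1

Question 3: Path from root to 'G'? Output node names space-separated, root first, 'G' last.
Walk down from root: C -> B -> F -> G

Answer: C B F G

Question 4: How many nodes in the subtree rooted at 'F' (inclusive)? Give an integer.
Subtree rooted at F contains: F, G
Count = 2

Answer: 2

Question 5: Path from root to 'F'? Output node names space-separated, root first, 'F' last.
Walk down from root: C -> B -> F

Answer: C B F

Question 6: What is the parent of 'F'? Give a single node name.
Scan adjacency: F appears as child of B

Answer: B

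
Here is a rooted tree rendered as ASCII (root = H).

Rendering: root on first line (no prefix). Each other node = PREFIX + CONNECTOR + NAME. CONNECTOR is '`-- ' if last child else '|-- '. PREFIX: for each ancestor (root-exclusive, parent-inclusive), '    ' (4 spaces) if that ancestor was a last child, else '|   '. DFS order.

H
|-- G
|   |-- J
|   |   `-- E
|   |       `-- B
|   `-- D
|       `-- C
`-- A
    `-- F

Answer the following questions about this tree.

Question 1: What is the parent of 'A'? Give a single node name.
Answer: H

Derivation:
Scan adjacency: A appears as child of H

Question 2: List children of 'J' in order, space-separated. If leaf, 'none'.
Node J's children (from adjacency): E

Answer: E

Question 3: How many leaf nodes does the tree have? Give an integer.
Answer: 3

Derivation:
Leaves (nodes with no children): B, C, F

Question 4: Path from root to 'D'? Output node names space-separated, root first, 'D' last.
Answer: H G D

Derivation:
Walk down from root: H -> G -> D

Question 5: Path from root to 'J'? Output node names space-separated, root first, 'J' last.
Answer: H G J

Derivation:
Walk down from root: H -> G -> J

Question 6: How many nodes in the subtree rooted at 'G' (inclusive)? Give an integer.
Answer: 6

Derivation:
Subtree rooted at G contains: B, C, D, E, G, J
Count = 6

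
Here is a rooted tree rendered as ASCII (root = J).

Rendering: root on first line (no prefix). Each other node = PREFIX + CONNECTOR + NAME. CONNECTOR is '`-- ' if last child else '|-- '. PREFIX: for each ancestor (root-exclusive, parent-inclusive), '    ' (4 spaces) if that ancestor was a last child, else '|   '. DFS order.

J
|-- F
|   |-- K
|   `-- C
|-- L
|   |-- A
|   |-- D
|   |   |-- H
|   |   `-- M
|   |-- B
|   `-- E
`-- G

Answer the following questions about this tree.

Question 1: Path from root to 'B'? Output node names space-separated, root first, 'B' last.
Answer: J L B

Derivation:
Walk down from root: J -> L -> B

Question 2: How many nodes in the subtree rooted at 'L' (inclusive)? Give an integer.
Subtree rooted at L contains: A, B, D, E, H, L, M
Count = 7

Answer: 7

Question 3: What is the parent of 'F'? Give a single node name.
Answer: J

Derivation:
Scan adjacency: F appears as child of J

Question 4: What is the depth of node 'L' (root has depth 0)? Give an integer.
Answer: 1

Derivation:
Path from root to L: J -> L
Depth = number of edges = 1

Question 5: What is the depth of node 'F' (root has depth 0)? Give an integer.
Path from root to F: J -> F
Depth = number of edges = 1

Answer: 1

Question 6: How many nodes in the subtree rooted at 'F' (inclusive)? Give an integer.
Subtree rooted at F contains: C, F, K
Count = 3

Answer: 3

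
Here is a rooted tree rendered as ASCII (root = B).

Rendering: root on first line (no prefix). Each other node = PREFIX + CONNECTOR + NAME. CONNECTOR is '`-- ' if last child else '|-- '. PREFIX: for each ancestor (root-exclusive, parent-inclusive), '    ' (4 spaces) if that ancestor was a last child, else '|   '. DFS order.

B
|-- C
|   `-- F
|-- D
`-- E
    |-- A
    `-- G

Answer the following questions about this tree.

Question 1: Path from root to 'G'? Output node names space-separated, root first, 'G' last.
Walk down from root: B -> E -> G

Answer: B E G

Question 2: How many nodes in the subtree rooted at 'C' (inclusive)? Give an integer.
Answer: 2

Derivation:
Subtree rooted at C contains: C, F
Count = 2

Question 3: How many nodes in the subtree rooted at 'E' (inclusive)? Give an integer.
Answer: 3

Derivation:
Subtree rooted at E contains: A, E, G
Count = 3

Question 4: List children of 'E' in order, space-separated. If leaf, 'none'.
Node E's children (from adjacency): A, G

Answer: A G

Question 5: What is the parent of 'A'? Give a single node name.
Answer: E

Derivation:
Scan adjacency: A appears as child of E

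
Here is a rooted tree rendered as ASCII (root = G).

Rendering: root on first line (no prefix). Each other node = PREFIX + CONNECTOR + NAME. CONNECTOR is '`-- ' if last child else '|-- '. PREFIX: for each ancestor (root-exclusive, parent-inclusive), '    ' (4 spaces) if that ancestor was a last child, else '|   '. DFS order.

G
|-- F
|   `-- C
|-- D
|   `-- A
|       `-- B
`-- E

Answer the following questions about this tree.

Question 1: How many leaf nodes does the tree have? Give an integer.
Answer: 3

Derivation:
Leaves (nodes with no children): B, C, E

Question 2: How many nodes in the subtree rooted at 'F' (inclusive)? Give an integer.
Subtree rooted at F contains: C, F
Count = 2

Answer: 2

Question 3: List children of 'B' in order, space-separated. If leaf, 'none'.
Answer: none

Derivation:
Node B's children (from adjacency): (leaf)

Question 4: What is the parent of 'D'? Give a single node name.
Answer: G

Derivation:
Scan adjacency: D appears as child of G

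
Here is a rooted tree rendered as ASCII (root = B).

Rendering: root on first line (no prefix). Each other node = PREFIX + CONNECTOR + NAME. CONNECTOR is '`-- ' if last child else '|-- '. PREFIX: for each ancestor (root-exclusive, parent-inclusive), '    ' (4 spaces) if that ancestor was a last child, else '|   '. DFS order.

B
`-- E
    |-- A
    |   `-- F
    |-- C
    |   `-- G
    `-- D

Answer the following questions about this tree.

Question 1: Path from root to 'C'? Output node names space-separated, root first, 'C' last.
Answer: B E C

Derivation:
Walk down from root: B -> E -> C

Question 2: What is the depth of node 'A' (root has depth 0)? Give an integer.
Answer: 2

Derivation:
Path from root to A: B -> E -> A
Depth = number of edges = 2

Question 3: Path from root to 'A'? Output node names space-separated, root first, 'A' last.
Walk down from root: B -> E -> A

Answer: B E A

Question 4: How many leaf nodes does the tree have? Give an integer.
Answer: 3

Derivation:
Leaves (nodes with no children): D, F, G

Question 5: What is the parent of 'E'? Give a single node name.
Scan adjacency: E appears as child of B

Answer: B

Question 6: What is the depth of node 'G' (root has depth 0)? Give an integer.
Path from root to G: B -> E -> C -> G
Depth = number of edges = 3

Answer: 3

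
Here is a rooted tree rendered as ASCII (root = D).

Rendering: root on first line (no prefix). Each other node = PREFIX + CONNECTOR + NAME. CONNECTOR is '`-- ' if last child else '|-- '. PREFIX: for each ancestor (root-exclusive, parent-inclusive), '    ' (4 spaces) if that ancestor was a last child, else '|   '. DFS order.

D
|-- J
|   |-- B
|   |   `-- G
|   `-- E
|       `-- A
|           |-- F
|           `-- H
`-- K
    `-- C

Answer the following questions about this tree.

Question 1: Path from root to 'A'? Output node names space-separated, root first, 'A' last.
Walk down from root: D -> J -> E -> A

Answer: D J E A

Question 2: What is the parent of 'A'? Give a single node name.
Scan adjacency: A appears as child of E

Answer: E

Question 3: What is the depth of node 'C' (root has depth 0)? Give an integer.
Path from root to C: D -> K -> C
Depth = number of edges = 2

Answer: 2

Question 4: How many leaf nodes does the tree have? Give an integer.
Answer: 4

Derivation:
Leaves (nodes with no children): C, F, G, H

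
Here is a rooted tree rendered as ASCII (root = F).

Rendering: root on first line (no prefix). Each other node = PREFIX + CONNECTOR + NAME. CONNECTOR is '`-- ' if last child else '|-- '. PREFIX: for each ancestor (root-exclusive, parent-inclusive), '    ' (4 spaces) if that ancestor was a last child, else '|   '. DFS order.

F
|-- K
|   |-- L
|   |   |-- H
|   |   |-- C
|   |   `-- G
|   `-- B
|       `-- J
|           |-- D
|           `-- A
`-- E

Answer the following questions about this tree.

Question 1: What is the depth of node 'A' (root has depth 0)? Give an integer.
Path from root to A: F -> K -> B -> J -> A
Depth = number of edges = 4

Answer: 4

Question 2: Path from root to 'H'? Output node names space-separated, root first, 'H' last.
Answer: F K L H

Derivation:
Walk down from root: F -> K -> L -> H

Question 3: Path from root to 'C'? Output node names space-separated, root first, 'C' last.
Answer: F K L C

Derivation:
Walk down from root: F -> K -> L -> C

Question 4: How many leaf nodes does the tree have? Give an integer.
Leaves (nodes with no children): A, C, D, E, G, H

Answer: 6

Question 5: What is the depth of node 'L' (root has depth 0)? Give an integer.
Path from root to L: F -> K -> L
Depth = number of edges = 2

Answer: 2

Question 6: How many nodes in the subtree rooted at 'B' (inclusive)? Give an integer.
Subtree rooted at B contains: A, B, D, J
Count = 4

Answer: 4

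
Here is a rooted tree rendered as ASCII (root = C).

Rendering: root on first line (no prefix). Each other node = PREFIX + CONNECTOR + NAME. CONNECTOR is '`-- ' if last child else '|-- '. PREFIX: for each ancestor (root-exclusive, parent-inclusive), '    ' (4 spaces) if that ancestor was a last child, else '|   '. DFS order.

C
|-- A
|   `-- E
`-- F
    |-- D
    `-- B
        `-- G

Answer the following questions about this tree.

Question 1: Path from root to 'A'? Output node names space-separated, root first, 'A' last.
Walk down from root: C -> A

Answer: C A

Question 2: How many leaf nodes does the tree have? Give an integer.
Leaves (nodes with no children): D, E, G

Answer: 3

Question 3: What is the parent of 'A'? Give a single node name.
Answer: C

Derivation:
Scan adjacency: A appears as child of C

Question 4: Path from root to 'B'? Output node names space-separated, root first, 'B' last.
Walk down from root: C -> F -> B

Answer: C F B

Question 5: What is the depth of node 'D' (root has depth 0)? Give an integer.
Answer: 2

Derivation:
Path from root to D: C -> F -> D
Depth = number of edges = 2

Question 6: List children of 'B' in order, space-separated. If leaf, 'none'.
Answer: G

Derivation:
Node B's children (from adjacency): G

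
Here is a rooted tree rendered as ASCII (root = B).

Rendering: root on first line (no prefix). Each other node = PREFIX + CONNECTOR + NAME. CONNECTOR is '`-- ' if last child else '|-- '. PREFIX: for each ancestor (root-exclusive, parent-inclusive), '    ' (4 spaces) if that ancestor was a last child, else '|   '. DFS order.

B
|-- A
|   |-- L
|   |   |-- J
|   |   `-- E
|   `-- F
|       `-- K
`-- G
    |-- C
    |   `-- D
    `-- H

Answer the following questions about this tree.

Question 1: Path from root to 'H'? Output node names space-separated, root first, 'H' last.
Answer: B G H

Derivation:
Walk down from root: B -> G -> H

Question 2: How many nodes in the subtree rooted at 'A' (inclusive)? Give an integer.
Answer: 6

Derivation:
Subtree rooted at A contains: A, E, F, J, K, L
Count = 6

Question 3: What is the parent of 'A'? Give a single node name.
Answer: B

Derivation:
Scan adjacency: A appears as child of B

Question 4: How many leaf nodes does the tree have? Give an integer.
Leaves (nodes with no children): D, E, H, J, K

Answer: 5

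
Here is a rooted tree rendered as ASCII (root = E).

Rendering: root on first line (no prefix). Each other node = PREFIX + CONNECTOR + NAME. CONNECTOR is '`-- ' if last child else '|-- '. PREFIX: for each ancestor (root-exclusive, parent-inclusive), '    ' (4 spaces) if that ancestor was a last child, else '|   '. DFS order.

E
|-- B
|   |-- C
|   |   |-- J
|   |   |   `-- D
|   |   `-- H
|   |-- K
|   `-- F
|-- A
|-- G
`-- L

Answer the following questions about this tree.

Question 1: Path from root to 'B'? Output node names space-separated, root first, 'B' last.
Walk down from root: E -> B

Answer: E B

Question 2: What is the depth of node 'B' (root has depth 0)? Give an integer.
Answer: 1

Derivation:
Path from root to B: E -> B
Depth = number of edges = 1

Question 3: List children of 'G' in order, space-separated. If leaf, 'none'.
Answer: none

Derivation:
Node G's children (from adjacency): (leaf)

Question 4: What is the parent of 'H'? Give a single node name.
Scan adjacency: H appears as child of C

Answer: C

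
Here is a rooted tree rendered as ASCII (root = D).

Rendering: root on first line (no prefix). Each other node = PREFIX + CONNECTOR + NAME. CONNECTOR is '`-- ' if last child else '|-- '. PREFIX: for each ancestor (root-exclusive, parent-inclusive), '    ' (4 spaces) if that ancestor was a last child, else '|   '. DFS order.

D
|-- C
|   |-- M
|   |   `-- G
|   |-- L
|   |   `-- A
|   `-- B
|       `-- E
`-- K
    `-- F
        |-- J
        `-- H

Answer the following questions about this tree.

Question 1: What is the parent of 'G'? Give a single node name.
Scan adjacency: G appears as child of M

Answer: M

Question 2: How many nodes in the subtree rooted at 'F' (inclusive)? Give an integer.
Answer: 3

Derivation:
Subtree rooted at F contains: F, H, J
Count = 3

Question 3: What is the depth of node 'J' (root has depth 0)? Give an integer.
Path from root to J: D -> K -> F -> J
Depth = number of edges = 3

Answer: 3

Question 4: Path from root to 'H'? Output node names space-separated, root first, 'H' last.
Answer: D K F H

Derivation:
Walk down from root: D -> K -> F -> H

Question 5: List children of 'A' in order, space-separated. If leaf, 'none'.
Node A's children (from adjacency): (leaf)

Answer: none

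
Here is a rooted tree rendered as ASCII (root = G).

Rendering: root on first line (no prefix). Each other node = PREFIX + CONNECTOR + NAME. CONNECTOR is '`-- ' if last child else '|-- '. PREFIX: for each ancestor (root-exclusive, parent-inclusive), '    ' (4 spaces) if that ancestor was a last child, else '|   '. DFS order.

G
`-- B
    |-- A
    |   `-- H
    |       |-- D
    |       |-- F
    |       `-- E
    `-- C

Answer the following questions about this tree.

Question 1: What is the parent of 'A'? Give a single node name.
Answer: B

Derivation:
Scan adjacency: A appears as child of B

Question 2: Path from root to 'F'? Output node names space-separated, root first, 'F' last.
Walk down from root: G -> B -> A -> H -> F

Answer: G B A H F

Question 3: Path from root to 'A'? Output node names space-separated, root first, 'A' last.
Answer: G B A

Derivation:
Walk down from root: G -> B -> A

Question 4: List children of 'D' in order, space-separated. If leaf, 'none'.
Answer: none

Derivation:
Node D's children (from adjacency): (leaf)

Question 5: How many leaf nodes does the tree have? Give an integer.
Answer: 4

Derivation:
Leaves (nodes with no children): C, D, E, F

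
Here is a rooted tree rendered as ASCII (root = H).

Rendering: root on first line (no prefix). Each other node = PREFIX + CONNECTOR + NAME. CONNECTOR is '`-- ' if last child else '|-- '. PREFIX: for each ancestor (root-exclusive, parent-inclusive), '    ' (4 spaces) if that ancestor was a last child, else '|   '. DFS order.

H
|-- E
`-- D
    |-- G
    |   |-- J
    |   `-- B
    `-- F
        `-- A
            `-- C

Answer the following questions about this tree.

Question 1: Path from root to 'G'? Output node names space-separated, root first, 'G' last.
Walk down from root: H -> D -> G

Answer: H D G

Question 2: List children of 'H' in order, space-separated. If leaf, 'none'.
Node H's children (from adjacency): E, D

Answer: E D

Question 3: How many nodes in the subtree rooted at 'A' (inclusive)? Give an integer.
Answer: 2

Derivation:
Subtree rooted at A contains: A, C
Count = 2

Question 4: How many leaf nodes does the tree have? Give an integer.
Leaves (nodes with no children): B, C, E, J

Answer: 4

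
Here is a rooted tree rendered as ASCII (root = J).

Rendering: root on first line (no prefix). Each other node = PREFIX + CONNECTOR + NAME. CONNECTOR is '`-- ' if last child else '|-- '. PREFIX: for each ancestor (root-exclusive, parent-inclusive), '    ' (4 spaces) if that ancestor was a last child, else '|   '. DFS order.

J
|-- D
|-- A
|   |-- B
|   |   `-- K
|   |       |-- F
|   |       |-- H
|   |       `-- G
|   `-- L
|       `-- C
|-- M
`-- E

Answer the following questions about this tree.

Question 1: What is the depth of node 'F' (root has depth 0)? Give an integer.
Path from root to F: J -> A -> B -> K -> F
Depth = number of edges = 4

Answer: 4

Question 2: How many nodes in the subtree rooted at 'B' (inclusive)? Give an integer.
Answer: 5

Derivation:
Subtree rooted at B contains: B, F, G, H, K
Count = 5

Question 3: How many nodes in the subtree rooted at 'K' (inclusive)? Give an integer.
Answer: 4

Derivation:
Subtree rooted at K contains: F, G, H, K
Count = 4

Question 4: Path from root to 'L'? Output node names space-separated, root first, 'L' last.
Walk down from root: J -> A -> L

Answer: J A L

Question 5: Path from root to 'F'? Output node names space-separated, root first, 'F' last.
Walk down from root: J -> A -> B -> K -> F

Answer: J A B K F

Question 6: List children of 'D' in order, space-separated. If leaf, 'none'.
Node D's children (from adjacency): (leaf)

Answer: none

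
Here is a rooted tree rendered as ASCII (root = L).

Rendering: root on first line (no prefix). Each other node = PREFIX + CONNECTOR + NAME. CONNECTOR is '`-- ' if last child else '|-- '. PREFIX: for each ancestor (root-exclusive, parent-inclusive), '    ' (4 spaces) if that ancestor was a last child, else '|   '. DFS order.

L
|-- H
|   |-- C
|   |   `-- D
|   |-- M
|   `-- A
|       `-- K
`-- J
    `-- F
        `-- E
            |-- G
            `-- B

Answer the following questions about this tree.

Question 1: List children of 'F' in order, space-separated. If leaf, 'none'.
Node F's children (from adjacency): E

Answer: E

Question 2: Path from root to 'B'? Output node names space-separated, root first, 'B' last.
Answer: L J F E B

Derivation:
Walk down from root: L -> J -> F -> E -> B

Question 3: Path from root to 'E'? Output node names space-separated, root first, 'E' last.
Answer: L J F E

Derivation:
Walk down from root: L -> J -> F -> E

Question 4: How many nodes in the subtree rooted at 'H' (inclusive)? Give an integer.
Subtree rooted at H contains: A, C, D, H, K, M
Count = 6

Answer: 6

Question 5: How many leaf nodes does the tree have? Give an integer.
Answer: 5

Derivation:
Leaves (nodes with no children): B, D, G, K, M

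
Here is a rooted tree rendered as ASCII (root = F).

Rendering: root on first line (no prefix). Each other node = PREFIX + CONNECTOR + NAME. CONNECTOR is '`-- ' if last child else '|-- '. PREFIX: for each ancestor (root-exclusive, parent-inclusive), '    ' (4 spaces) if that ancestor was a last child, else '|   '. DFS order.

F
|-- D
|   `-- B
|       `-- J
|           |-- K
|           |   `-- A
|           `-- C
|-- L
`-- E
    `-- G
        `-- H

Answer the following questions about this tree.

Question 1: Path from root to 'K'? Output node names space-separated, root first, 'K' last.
Answer: F D B J K

Derivation:
Walk down from root: F -> D -> B -> J -> K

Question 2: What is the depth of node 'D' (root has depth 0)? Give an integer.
Path from root to D: F -> D
Depth = number of edges = 1

Answer: 1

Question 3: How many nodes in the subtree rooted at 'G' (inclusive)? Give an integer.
Answer: 2

Derivation:
Subtree rooted at G contains: G, H
Count = 2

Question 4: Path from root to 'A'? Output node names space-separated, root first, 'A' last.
Walk down from root: F -> D -> B -> J -> K -> A

Answer: F D B J K A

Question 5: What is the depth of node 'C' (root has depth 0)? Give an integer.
Path from root to C: F -> D -> B -> J -> C
Depth = number of edges = 4

Answer: 4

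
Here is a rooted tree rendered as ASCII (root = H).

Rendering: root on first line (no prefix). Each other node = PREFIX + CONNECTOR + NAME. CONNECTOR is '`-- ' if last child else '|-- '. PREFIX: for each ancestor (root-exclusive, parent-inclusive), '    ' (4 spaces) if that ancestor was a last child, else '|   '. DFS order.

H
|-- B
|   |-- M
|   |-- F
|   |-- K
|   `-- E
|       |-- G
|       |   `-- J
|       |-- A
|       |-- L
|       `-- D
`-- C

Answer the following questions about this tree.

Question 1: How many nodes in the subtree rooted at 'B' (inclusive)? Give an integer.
Subtree rooted at B contains: A, B, D, E, F, G, J, K, L, M
Count = 10

Answer: 10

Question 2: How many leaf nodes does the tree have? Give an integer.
Answer: 8

Derivation:
Leaves (nodes with no children): A, C, D, F, J, K, L, M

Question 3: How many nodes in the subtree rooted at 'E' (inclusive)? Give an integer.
Subtree rooted at E contains: A, D, E, G, J, L
Count = 6

Answer: 6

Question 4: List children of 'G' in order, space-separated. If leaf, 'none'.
Answer: J

Derivation:
Node G's children (from adjacency): J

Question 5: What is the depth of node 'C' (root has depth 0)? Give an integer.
Path from root to C: H -> C
Depth = number of edges = 1

Answer: 1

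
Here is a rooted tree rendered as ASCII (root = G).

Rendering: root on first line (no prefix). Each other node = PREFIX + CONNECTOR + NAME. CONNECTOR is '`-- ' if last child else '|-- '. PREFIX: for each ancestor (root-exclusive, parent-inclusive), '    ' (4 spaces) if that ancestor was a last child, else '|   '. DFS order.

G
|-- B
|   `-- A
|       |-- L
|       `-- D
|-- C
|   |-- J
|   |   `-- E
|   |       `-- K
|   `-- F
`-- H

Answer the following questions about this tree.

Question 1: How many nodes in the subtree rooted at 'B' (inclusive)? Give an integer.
Subtree rooted at B contains: A, B, D, L
Count = 4

Answer: 4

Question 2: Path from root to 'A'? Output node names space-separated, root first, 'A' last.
Walk down from root: G -> B -> A

Answer: G B A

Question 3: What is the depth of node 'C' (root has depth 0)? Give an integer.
Path from root to C: G -> C
Depth = number of edges = 1

Answer: 1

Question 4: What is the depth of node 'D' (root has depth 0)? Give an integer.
Path from root to D: G -> B -> A -> D
Depth = number of edges = 3

Answer: 3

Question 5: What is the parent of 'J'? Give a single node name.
Scan adjacency: J appears as child of C

Answer: C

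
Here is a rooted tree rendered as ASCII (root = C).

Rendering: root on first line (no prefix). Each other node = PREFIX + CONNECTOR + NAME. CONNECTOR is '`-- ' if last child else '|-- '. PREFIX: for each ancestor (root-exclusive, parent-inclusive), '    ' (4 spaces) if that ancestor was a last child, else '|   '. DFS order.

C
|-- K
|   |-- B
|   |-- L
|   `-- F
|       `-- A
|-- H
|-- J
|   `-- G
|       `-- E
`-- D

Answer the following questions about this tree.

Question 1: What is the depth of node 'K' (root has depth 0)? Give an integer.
Answer: 1

Derivation:
Path from root to K: C -> K
Depth = number of edges = 1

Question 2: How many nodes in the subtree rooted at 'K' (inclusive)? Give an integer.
Answer: 5

Derivation:
Subtree rooted at K contains: A, B, F, K, L
Count = 5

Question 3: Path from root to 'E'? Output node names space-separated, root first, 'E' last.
Answer: C J G E

Derivation:
Walk down from root: C -> J -> G -> E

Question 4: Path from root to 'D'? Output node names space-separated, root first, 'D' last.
Walk down from root: C -> D

Answer: C D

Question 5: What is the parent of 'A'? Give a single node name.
Scan adjacency: A appears as child of F

Answer: F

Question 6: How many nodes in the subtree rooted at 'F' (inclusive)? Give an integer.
Subtree rooted at F contains: A, F
Count = 2

Answer: 2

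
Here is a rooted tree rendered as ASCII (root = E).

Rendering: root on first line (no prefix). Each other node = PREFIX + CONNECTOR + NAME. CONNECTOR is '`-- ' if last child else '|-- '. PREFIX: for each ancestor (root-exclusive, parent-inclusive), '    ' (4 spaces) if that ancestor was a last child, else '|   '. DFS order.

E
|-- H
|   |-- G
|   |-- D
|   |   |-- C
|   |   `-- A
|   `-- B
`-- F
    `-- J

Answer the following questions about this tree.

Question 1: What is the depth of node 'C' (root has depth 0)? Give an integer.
Path from root to C: E -> H -> D -> C
Depth = number of edges = 3

Answer: 3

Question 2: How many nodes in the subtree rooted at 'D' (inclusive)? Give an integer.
Answer: 3

Derivation:
Subtree rooted at D contains: A, C, D
Count = 3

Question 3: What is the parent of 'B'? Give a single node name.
Scan adjacency: B appears as child of H

Answer: H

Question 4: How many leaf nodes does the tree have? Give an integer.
Answer: 5

Derivation:
Leaves (nodes with no children): A, B, C, G, J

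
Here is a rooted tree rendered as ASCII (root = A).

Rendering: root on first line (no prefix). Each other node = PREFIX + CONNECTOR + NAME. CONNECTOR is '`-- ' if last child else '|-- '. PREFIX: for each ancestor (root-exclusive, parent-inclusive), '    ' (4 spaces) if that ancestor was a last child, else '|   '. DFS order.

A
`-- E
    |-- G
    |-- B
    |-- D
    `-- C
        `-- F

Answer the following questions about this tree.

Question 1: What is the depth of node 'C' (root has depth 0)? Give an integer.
Path from root to C: A -> E -> C
Depth = number of edges = 2

Answer: 2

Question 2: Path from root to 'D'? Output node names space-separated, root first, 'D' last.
Answer: A E D

Derivation:
Walk down from root: A -> E -> D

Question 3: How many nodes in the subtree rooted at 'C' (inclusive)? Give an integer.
Answer: 2

Derivation:
Subtree rooted at C contains: C, F
Count = 2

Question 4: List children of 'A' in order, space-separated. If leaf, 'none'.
Answer: E

Derivation:
Node A's children (from adjacency): E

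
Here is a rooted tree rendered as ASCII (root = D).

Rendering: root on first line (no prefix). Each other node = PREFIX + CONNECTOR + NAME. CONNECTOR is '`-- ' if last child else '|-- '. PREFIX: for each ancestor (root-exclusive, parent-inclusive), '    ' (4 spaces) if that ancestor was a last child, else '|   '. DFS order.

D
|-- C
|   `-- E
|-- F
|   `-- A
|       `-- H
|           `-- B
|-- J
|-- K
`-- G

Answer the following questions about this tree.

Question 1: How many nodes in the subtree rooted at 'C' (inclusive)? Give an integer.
Answer: 2

Derivation:
Subtree rooted at C contains: C, E
Count = 2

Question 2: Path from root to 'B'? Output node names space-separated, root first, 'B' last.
Answer: D F A H B

Derivation:
Walk down from root: D -> F -> A -> H -> B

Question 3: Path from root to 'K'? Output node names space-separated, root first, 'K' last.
Walk down from root: D -> K

Answer: D K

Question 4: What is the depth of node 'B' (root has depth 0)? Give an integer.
Answer: 4

Derivation:
Path from root to B: D -> F -> A -> H -> B
Depth = number of edges = 4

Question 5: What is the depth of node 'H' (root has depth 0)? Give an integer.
Path from root to H: D -> F -> A -> H
Depth = number of edges = 3

Answer: 3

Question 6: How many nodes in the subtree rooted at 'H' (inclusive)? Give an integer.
Answer: 2

Derivation:
Subtree rooted at H contains: B, H
Count = 2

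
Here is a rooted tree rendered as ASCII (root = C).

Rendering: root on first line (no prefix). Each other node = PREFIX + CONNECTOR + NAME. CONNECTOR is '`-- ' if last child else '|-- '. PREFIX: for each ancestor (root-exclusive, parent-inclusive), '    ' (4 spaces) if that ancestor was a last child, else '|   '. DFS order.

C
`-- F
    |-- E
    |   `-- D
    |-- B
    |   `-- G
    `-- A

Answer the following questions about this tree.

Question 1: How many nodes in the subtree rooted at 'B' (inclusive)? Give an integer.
Subtree rooted at B contains: B, G
Count = 2

Answer: 2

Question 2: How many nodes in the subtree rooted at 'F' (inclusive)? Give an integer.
Subtree rooted at F contains: A, B, D, E, F, G
Count = 6

Answer: 6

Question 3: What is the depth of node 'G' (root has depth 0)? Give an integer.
Path from root to G: C -> F -> B -> G
Depth = number of edges = 3

Answer: 3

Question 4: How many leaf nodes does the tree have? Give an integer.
Answer: 3

Derivation:
Leaves (nodes with no children): A, D, G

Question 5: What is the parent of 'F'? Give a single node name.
Scan adjacency: F appears as child of C

Answer: C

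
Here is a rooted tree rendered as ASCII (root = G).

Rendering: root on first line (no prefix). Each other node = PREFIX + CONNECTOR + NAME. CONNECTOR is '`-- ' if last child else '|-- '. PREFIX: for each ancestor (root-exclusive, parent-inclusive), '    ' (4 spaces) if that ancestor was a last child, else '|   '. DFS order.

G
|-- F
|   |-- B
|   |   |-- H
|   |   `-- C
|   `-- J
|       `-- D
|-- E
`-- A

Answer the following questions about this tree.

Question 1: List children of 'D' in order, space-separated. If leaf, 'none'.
Answer: none

Derivation:
Node D's children (from adjacency): (leaf)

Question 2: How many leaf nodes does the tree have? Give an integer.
Answer: 5

Derivation:
Leaves (nodes with no children): A, C, D, E, H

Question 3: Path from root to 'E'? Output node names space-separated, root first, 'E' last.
Answer: G E

Derivation:
Walk down from root: G -> E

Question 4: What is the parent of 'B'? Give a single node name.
Scan adjacency: B appears as child of F

Answer: F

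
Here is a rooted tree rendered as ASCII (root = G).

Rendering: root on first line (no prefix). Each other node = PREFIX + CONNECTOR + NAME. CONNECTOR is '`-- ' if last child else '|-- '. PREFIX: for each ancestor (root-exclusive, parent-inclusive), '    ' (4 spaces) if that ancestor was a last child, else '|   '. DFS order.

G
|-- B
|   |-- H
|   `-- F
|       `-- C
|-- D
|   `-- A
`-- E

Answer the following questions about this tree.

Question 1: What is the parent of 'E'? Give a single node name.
Answer: G

Derivation:
Scan adjacency: E appears as child of G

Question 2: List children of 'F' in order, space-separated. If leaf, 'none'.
Node F's children (from adjacency): C

Answer: C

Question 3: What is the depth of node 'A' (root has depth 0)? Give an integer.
Answer: 2

Derivation:
Path from root to A: G -> D -> A
Depth = number of edges = 2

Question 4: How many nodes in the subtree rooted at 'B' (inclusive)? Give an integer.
Answer: 4

Derivation:
Subtree rooted at B contains: B, C, F, H
Count = 4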